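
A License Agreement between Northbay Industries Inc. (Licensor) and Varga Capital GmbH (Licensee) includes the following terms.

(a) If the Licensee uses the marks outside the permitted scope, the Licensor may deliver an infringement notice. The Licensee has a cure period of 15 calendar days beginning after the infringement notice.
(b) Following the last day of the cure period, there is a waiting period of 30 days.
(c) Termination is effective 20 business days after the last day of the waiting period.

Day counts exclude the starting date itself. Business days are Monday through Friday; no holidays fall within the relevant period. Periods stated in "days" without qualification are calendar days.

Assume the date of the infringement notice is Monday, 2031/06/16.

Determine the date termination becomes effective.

The last day of the cure period: 15 calendar days after 2031/06/16 is 2031/07/01.
The last day of the waiting period: 2031/07/01 + 30 days = 2031/07/31.
The date termination becomes effective: counting 20 business days from Thursday, 2031/07/31 (Aug 1, Aug 4, Aug 5, Aug 6, …, Aug 26, Aug 27, Aug 28, skipping weekends) reaches Thursday, 2031/08/28.

2031/08/28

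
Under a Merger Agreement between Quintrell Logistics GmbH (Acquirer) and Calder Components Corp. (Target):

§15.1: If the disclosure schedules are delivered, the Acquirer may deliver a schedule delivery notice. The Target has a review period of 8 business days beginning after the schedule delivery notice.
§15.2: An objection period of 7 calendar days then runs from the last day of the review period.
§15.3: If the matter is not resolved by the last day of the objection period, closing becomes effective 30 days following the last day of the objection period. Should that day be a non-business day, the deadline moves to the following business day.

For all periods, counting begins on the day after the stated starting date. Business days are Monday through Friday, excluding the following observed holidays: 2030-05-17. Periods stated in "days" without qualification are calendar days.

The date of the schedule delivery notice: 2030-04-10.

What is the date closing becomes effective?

2030-05-29

The last day of the review period: 8 business days after Wednesday, 2030-04-10, skipping weekends — Apr 11, Apr 12, Apr 15, Apr 16, Apr 17, Apr 18, Apr 19, Apr 22 — lands on Monday, 2030-04-22.
The last day of the objection period: 7 calendar days after 2030-04-22 is 2030-04-29.
Adding 30 calendar days to 2030-04-29 gives 2030-05-29, which is the date closing becomes effective. 2030-05-29 is a Wednesday and is not a listed holiday, so no roll-forward applies.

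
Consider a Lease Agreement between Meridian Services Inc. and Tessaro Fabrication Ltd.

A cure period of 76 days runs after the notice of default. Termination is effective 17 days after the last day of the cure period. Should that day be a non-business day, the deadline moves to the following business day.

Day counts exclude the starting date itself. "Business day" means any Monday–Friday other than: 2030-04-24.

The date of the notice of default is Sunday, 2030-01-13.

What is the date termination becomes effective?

2030-04-16

The last day of the cure period: 2030-01-13 + 76 days = 2030-03-30.
Adding 17 calendar days to 2030-03-30 gives 2030-04-16, which is the date termination becomes effective. 2030-04-16 is a Tuesday and is not a listed holiday, so no roll-forward applies.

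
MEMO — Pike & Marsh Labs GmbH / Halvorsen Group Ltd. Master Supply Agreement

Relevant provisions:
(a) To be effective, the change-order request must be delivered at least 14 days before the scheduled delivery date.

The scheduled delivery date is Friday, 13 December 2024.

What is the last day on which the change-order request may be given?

Counting back 14 calendar days from 13 December 2024 gives 29 November 2024.

29 November 2024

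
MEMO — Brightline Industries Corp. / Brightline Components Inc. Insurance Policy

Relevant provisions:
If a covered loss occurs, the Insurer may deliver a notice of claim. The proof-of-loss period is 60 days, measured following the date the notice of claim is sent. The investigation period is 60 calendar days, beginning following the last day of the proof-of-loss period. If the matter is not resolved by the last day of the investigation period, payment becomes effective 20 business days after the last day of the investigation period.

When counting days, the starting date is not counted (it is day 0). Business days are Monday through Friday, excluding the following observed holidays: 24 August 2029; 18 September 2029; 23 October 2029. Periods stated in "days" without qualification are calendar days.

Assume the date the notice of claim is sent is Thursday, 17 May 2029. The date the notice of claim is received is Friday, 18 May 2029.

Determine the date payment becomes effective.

The last day of the proof-of-loss period: 17 May 2029 + 60 days = 16 July 2029.
The last day of the investigation period: 60 calendar days after 16 July 2029 is 14 September 2029.
The date payment becomes effective: 20 business days after Friday, 14 September 2029, skipping weekends and the listed holiday on Sep 18 — Sep 17, Sep 19, Sep 20, Sep 21, …, Oct 11, Oct 12, Oct 15 — lands on Monday, 15 October 2029.

15 October 2029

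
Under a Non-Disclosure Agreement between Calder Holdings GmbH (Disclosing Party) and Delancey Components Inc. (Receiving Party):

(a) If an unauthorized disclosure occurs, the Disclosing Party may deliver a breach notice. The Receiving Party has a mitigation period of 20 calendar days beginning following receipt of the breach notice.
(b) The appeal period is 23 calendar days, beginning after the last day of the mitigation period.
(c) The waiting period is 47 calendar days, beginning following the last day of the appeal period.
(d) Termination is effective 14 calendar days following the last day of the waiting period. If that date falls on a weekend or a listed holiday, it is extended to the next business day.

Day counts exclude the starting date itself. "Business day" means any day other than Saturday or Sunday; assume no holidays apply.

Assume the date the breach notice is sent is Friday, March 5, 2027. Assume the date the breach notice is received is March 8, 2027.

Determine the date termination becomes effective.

The last day of the mitigation period: March 8, 2027 + 20 days = March 28, 2027.
The last day of the appeal period: March 28, 2027 + 23 days = April 20, 2027.
Adding 47 calendar days to April 20, 2027 gives June 6, 2027, which is the last day of the waiting period.
The date termination becomes effective: June 6, 2027 + 14 days = June 20, 2027. That falls on a Sunday, so it rolls to the next business day, Monday, June 21, 2027.

June 21, 2027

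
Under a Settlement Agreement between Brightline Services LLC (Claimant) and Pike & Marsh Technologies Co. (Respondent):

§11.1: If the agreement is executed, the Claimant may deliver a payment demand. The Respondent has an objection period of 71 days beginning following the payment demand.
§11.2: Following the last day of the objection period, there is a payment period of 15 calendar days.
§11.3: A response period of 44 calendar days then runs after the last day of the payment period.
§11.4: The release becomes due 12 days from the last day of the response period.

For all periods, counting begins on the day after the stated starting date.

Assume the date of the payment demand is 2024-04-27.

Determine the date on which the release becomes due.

Adding 71 calendar days to 2024-04-27 gives 2024-07-07, which is the last day of the objection period.
The last day of the payment period: 15 calendar days after 2024-07-07 is 2024-07-22.
The last day of the response period: 2024-07-22 + 44 days = 2024-09-04.
Adding 12 calendar days to 2024-09-04 gives 2024-09-16, which is the date on which the release becomes due.

2024-09-16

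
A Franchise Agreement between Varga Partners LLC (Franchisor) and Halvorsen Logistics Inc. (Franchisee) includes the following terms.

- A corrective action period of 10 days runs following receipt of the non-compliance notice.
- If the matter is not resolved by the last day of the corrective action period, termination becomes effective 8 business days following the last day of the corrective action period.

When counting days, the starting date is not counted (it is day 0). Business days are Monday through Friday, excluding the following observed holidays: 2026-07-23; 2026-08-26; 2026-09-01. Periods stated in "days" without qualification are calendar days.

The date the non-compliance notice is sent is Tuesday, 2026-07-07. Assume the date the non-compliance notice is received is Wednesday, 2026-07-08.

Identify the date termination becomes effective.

The last day of the corrective action period: 2026-07-08 + 10 days = 2026-07-18.
The date termination becomes effective: 8 business days after Saturday, 2026-07-18, skipping weekends and the listed holiday on Jul 23 — Jul 20, Jul 21, Jul 22, Jul 24, Jul 27, Jul 28, Jul 29, Jul 30 — lands on Thursday, 2026-07-30.

2026-07-30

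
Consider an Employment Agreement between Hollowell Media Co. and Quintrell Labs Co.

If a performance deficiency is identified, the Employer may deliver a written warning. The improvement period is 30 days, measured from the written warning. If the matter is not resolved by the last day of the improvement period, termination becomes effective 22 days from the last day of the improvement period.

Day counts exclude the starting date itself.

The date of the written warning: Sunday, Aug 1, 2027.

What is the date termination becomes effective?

The last day of the improvement period: 30 calendar days after Aug 1, 2027 is Aug 31, 2027.
The date termination becomes effective: Aug 31, 2027 + 22 days = Sep 22, 2027.

Sep 22, 2027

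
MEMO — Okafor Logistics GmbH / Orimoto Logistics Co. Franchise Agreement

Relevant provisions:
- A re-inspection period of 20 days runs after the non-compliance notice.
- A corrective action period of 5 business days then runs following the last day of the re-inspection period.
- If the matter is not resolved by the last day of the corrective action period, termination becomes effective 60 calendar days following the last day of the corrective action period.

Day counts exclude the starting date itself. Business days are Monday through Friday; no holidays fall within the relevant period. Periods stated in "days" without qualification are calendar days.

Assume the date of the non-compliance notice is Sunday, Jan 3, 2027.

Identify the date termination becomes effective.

Mar 30, 2027

Adding 20 calendar days to Jan 3, 2027 gives Jan 23, 2027, which is the last day of the re-inspection period.
The last day of the corrective action period: counting 5 business days from Saturday, Jan 23, 2027 (Jan 25, Jan 26, Jan 27, Jan 28, Jan 29, skipping weekends) reaches Friday, Jan 29, 2027.
The date termination becomes effective: Jan 29, 2027 + 60 days = Mar 30, 2027.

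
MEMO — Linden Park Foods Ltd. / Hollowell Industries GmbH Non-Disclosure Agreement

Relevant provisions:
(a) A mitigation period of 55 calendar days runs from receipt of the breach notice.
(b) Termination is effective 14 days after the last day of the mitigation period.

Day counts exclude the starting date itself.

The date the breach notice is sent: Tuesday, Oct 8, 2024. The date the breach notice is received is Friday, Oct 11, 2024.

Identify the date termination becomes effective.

Adding 55 calendar days to Oct 11, 2024 gives Dec 5, 2024, which is the last day of the mitigation period.
The date termination becomes effective: Dec 5, 2024 + 14 days = Dec 19, 2024.

Dec 19, 2024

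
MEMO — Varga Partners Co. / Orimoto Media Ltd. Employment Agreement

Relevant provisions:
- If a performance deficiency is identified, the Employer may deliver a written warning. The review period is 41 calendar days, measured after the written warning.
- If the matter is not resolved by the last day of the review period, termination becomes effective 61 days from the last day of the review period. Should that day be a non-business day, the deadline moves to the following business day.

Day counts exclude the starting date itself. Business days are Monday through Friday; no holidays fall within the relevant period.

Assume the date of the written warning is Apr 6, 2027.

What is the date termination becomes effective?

The last day of the review period: Apr 6, 2027 + 41 days = May 17, 2027.
Adding 61 calendar days to May 17, 2027 gives Jul 17, 2027, which is the date termination becomes effective. That falls on a Saturday, so it rolls to the next business day, Monday, Jul 19, 2027.

Jul 19, 2027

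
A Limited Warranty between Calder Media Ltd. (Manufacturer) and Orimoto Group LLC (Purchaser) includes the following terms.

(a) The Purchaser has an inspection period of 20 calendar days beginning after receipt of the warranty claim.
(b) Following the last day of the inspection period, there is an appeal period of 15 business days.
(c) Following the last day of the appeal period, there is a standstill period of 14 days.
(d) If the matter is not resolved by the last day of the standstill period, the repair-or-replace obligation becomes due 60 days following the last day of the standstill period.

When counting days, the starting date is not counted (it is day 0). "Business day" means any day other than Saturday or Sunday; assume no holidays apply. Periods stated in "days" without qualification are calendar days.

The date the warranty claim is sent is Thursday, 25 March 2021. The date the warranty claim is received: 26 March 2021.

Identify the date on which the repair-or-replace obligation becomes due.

The last day of the inspection period: 26 March 2021 + 20 days = 15 April 2021.
The last day of the appeal period: counting 15 business days from Thursday, 15 April 2021 (Apr 16, Apr 19, Apr 20, Apr 21, …, May 4, May 5, May 6, skipping weekends) reaches Thursday, 6 May 2021.
Adding 14 calendar days to 6 May 2021 gives 20 May 2021, which is the last day of the standstill period.
The date on which the repair-or-replace obligation becomes due: 60 calendar days after 20 May 2021 is 19 July 2021.

19 July 2021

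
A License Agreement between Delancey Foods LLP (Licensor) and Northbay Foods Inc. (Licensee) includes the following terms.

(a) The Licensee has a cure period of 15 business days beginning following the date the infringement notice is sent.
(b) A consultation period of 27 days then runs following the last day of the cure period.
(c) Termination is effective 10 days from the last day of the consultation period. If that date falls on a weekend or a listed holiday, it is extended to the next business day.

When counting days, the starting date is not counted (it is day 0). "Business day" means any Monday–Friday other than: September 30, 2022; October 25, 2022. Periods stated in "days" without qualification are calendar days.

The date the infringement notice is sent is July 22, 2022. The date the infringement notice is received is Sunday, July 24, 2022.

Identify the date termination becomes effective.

From Friday, July 22, 2022, 15 business days (Jul 25, Jul 26, Jul 27, Jul 28, …, Aug 10, Aug 11, Aug 12, skipping weekends) brings us to Friday, August 12, 2022, which is the last day of the cure period.
Adding 27 calendar days to August 12, 2022 gives September 8, 2022, which is the last day of the consultation period.
Adding 10 calendar days to September 8, 2022 gives September 18, 2022, which is the date termination becomes effective. That falls on a Sunday, so it rolls to the next business day, Monday, September 19, 2022.

September 19, 2022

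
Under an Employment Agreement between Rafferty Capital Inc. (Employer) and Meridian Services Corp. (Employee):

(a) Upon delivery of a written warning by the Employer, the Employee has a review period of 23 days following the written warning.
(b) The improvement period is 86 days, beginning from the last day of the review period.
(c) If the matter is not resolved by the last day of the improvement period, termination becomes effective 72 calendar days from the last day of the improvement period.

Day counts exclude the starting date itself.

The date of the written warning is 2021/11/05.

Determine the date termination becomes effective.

Adding 23 calendar days to 2021/11/05 gives 2021/11/28, which is the last day of the review period.
The last day of the improvement period: 86 calendar days after 2021/11/28 is 2022/02/22.
Adding 72 calendar days to 2022/02/22 gives 2022/05/05, which is the date termination becomes effective.

2022/05/05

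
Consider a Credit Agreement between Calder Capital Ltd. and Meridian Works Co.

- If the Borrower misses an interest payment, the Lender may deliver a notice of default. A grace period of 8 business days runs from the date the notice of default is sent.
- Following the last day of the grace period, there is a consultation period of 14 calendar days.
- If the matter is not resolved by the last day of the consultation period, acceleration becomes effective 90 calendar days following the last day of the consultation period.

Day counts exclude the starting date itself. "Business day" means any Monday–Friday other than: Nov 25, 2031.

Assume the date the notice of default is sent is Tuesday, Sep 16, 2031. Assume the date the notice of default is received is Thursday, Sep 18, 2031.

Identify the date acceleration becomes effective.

From Tuesday, Sep 16, 2031, 8 business days (Sep 17, Sep 18, Sep 19, Sep 22, Sep 23, Sep 24, Sep 25, Sep 26, skipping weekends) brings us to Friday, Sep 26, 2031, which is the last day of the grace period.
Adding 14 calendar days to Sep 26, 2031 gives Oct 10, 2031, which is the last day of the consultation period.
The date acceleration becomes effective: 90 calendar days after Oct 10, 2031 is Jan 8, 2032.

Jan 8, 2032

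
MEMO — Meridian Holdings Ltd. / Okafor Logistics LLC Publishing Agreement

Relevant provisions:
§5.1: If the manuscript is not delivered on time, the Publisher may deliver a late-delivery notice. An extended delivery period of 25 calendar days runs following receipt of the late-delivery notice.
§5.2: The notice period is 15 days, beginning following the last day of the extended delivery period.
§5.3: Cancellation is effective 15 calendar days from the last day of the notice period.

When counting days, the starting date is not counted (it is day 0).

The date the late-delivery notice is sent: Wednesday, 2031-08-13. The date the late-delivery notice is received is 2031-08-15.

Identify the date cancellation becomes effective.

The last day of the extended delivery period: 25 calendar days after 2031-08-15 is 2031-09-09.
Adding 15 calendar days to 2031-09-09 gives 2031-09-24, which is the last day of the notice period.
The date cancellation becomes effective: 2031-09-24 + 15 days = 2031-10-09.

2031-10-09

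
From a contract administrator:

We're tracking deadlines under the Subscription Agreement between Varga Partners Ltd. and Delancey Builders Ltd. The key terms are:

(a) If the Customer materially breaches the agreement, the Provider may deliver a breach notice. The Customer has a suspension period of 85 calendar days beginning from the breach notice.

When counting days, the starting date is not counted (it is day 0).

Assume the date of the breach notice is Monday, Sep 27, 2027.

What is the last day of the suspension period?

Dec 21, 2027

Adding 85 calendar days to Sep 27, 2027 gives Dec 21, 2027, which is the last day of the suspension period.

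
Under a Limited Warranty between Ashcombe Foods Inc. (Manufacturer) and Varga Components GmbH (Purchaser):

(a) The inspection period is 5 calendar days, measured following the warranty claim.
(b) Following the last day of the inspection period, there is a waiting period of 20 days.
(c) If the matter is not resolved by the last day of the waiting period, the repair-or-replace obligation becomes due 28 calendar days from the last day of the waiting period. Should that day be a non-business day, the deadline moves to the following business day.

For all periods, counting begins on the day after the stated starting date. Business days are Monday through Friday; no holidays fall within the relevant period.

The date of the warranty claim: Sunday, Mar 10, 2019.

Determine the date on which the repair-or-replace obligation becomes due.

May 2, 2019

Adding 5 calendar days to Mar 10, 2019 gives Mar 15, 2019, which is the last day of the inspection period.
The last day of the waiting period: 20 calendar days after Mar 15, 2019 is Apr 4, 2019.
The date on which the repair-or-replace obligation becomes due: 28 calendar days after Apr 4, 2019 is May 2, 2019. May 2, 2019 is a Thursday, so no roll-forward applies.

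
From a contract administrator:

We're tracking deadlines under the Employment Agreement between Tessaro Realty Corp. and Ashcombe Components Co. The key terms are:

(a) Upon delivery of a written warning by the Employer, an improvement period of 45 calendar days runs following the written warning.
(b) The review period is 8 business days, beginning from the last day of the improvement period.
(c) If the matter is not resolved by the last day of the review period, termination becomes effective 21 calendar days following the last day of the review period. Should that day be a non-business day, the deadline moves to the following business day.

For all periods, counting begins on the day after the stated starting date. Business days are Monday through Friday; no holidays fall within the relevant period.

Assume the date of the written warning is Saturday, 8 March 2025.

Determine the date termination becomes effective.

23 May 2025

The last day of the improvement period: 45 calendar days after 8 March 2025 is 22 April 2025.
The last day of the review period: counting 8 business days from Tuesday, 22 April 2025 (Apr 23, Apr 24, Apr 25, Apr 28, Apr 29, Apr 30, May 1, May 2, skipping weekends) reaches Friday, 2 May 2025.
The date termination becomes effective: 2 May 2025 + 21 days = 23 May 2025. 23 May 2025 is a Friday, so no roll-forward applies.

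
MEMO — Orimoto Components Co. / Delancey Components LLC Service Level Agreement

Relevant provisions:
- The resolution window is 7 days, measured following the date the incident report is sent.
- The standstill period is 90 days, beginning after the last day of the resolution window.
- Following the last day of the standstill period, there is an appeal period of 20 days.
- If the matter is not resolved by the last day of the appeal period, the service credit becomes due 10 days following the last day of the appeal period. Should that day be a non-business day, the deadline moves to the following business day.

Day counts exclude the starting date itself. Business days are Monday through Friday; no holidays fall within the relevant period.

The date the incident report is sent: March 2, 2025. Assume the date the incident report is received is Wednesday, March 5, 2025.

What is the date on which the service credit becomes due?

The last day of the resolution window: 7 calendar days after March 2, 2025 is March 9, 2025.
Adding 90 calendar days to March 9, 2025 gives June 7, 2025, which is the last day of the standstill period.
The last day of the appeal period: June 7, 2025 + 20 days = June 27, 2025.
The date on which the service credit becomes due: June 27, 2025 + 10 days = July 7, 2025. July 7, 2025 is a Monday, so no roll-forward applies.

July 7, 2025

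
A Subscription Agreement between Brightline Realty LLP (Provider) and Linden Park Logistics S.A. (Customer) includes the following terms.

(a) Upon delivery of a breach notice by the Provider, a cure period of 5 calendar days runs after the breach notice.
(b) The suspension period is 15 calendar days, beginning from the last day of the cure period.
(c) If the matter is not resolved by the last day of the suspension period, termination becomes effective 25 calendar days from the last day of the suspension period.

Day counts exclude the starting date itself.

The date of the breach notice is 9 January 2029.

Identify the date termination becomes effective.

23 February 2029

Adding 5 calendar days to 9 January 2029 gives 14 January 2029, which is the last day of the cure period.
The last day of the suspension period: 15 calendar days after 14 January 2029 is 29 January 2029.
The date termination becomes effective: 29 January 2029 + 25 days = 23 February 2029.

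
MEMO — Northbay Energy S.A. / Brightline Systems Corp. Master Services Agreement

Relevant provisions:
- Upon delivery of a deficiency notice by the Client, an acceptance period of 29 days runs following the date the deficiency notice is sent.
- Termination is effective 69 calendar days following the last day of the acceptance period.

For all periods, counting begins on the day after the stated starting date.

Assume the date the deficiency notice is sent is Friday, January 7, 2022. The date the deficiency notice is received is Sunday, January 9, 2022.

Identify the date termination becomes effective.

Adding 29 calendar days to January 7, 2022 gives February 5, 2022, which is the last day of the acceptance period.
The date termination becomes effective: 69 calendar days after February 5, 2022 is April 15, 2022.

April 15, 2022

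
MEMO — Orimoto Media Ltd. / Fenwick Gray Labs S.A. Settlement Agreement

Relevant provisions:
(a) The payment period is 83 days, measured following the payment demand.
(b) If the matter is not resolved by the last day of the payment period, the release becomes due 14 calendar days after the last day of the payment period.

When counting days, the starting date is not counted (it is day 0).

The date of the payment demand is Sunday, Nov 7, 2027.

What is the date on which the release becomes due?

Feb 12, 2028

The last day of the payment period: 83 calendar days after Nov 7, 2027 is Jan 29, 2028.
The date on which the release becomes due: Jan 29, 2028 + 14 days = Feb 12, 2028.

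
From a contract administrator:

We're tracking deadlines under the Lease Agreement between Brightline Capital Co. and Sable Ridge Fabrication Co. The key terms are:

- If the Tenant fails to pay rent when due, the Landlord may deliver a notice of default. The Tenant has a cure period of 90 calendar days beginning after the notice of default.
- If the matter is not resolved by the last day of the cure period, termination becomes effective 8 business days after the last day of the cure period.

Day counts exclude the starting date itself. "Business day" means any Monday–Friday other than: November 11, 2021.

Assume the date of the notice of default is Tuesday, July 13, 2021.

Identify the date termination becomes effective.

Adding 90 calendar days to July 13, 2021 gives October 11, 2021, which is the last day of the cure period.
The date termination becomes effective: counting 8 business days from Monday, October 11, 2021 (Oct 12, Oct 13, Oct 14, Oct 15, Oct 18, Oct 19, Oct 20, Oct 21, skipping weekends) reaches Thursday, October 21, 2021.

October 21, 2021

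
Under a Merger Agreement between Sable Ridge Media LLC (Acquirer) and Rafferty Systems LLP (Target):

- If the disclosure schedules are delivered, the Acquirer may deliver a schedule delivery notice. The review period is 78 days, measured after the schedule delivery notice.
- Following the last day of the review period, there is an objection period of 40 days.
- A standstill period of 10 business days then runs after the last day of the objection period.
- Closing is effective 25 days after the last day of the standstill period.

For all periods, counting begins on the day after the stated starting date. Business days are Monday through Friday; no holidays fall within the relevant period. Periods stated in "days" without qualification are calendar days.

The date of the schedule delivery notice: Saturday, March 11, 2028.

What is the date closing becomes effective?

The last day of the review period: March 11, 2028 + 78 days = May 28, 2028.
Adding 40 calendar days to May 28, 2028 gives July 7, 2028, which is the last day of the objection period.
The last day of the standstill period: counting 10 business days from Friday, July 7, 2028 (Jul 10, Jul 11, Jul 12, Jul 13, Jul 14, Jul 17, Jul 18, Jul 19, Jul 20, Jul 21, skipping weekends) reaches Friday, July 21, 2028.
The date closing becomes effective: July 21, 2028 + 25 days = August 15, 2028.

August 15, 2028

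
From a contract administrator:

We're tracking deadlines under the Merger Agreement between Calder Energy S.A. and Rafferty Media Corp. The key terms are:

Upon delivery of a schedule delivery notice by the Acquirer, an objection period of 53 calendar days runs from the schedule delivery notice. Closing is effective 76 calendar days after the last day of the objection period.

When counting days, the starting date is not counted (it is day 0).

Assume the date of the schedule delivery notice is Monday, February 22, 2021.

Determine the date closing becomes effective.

July 1, 2021

Adding 53 calendar days to February 22, 2021 gives April 16, 2021, which is the last day of the objection period.
Adding 76 calendar days to April 16, 2021 gives July 1, 2021, which is the date closing becomes effective.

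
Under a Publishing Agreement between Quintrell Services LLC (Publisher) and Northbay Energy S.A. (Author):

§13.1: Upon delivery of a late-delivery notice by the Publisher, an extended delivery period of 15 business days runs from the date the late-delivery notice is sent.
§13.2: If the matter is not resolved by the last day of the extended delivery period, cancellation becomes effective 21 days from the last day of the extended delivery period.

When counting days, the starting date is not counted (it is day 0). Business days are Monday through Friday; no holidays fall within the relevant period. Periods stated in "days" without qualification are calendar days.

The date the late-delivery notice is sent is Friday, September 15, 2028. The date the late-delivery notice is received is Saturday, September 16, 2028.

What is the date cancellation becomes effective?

From Friday, September 15, 2028, 15 business days (Sep 18, Sep 19, Sep 20, Sep 21, …, Oct 4, Oct 5, Oct 6, skipping weekends) brings us to Friday, October 6, 2028, which is the last day of the extended delivery period.
Adding 21 calendar days to October 6, 2028 gives October 27, 2028, which is the date cancellation becomes effective.

October 27, 2028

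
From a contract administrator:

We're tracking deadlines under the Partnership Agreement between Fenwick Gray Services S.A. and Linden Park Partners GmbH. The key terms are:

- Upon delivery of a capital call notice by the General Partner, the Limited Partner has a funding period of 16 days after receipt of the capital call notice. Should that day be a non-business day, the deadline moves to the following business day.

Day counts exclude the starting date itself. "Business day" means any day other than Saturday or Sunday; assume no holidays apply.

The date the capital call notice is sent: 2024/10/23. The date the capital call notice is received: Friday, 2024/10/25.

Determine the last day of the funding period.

2024/11/11

The last day of the funding period: 2024/10/25 + 16 days = 2024/11/10. That falls on a Sunday, so it rolls to the next business day, Monday, 2024/11/11.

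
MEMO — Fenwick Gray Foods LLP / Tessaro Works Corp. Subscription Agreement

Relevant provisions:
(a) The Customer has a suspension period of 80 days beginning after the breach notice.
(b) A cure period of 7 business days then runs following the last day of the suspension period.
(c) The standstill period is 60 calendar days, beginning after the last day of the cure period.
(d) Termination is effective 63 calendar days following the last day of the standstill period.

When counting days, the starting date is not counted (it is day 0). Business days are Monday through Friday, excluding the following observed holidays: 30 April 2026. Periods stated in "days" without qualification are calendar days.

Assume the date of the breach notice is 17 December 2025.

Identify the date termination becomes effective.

18 July 2026

Adding 80 calendar days to 17 December 2025 gives 7 March 2026, which is the last day of the suspension period.
The last day of the cure period: 7 business days after Saturday, 7 March 2026, skipping weekends — Mar 9, Mar 10, Mar 11, Mar 12, Mar 13, Mar 16, Mar 17 — lands on Tuesday, 17 March 2026.
Adding 60 calendar days to 17 March 2026 gives 16 May 2026, which is the last day of the standstill period.
The date termination becomes effective: 16 May 2026 + 63 days = 18 July 2026.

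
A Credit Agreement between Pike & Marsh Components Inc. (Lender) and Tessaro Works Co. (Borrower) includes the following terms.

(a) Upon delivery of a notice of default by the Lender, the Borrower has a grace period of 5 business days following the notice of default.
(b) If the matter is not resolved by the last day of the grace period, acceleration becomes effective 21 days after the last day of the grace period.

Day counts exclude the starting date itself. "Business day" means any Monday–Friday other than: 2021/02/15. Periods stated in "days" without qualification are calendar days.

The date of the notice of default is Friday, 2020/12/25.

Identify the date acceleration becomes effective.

2021/01/22

From Friday, 2020/12/25, 5 business days (Dec 28, Dec 29, Dec 30, Dec 31, Jan 1, skipping weekends) brings us to Friday, 2021/01/01, which is the last day of the grace period.
The date acceleration becomes effective: 2021/01/01 + 21 days = 2021/01/22.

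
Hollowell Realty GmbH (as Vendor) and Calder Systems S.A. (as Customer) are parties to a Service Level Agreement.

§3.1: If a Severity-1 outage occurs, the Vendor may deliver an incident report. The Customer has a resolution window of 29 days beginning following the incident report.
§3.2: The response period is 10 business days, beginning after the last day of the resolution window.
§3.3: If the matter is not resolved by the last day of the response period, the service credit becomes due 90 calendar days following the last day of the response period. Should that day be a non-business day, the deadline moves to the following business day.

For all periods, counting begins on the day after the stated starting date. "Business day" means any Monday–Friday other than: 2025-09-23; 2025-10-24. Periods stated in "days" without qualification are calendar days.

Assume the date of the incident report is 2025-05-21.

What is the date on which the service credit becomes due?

The last day of the resolution window: 29 calendar days after 2025-05-21 is 2025-06-19.
From Thursday, 2025-06-19, 10 business days (Jun 20, Jun 23, Jun 24, Jun 25, Jun 26, Jun 27, Jun 30, Jul 1, Jul 2, Jul 3, skipping weekends) brings us to Thursday, 2025-07-03, which is the last day of the response period.
The date on which the service credit becomes due: 2025-07-03 + 90 days = 2025-10-01. 2025-10-01 is a Wednesday and is not a listed holiday, so no roll-forward applies.

2025-10-01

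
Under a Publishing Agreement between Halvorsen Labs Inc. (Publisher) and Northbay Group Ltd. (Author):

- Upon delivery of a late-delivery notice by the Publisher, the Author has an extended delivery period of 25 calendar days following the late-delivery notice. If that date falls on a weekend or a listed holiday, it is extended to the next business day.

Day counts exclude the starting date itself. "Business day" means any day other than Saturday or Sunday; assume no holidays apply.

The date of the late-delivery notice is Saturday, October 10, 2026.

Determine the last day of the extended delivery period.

November 4, 2026

The last day of the extended delivery period: October 10, 2026 + 25 days = November 4, 2026. November 4, 2026 is a Wednesday, so no roll-forward applies.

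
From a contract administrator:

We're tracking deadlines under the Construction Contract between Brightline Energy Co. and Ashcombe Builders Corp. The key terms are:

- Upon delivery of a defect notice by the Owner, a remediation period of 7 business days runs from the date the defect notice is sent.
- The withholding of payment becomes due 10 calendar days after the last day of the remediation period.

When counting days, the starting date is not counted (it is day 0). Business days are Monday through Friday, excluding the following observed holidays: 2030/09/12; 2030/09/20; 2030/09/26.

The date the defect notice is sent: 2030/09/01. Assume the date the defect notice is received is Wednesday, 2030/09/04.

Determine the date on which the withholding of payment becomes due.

2030/09/20

The last day of the remediation period: counting 7 business days from Sunday, 2030/09/01 (Sep 2, Sep 3, Sep 4, Sep 5, Sep 6, Sep 9, Sep 10, skipping weekends) reaches Tuesday, 2030/09/10.
The date on which the withholding of payment becomes due: 2030/09/10 + 10 days = 2030/09/20.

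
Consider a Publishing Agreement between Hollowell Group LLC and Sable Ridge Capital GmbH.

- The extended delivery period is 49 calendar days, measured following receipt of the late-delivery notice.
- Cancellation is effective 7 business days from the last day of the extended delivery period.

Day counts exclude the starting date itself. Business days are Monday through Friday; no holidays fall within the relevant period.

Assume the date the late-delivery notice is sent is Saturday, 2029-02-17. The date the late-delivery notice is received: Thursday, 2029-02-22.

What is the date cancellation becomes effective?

2029-04-23

The last day of the extended delivery period: 49 calendar days after 2029-02-22 is 2029-04-12.
The date cancellation becomes effective: 7 business days after Thursday, 2029-04-12, skipping weekends — Apr 13, Apr 16, Apr 17, Apr 18, Apr 19, Apr 20, Apr 23 — lands on Monday, 2029-04-23.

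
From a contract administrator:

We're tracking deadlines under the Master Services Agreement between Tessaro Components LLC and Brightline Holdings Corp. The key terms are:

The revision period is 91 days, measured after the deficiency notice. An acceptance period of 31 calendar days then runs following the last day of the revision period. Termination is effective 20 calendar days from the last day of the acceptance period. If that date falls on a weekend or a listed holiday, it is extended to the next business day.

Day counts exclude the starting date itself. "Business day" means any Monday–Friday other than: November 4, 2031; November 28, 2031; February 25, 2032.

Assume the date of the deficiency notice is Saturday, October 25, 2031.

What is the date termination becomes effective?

March 15, 2032

The last day of the revision period: October 25, 2031 + 91 days = January 24, 2032.
The last day of the acceptance period: January 24, 2032 + 31 days = February 24, 2032.
The date termination becomes effective: 20 calendar days after February 24, 2032 is March 15, 2032. March 15, 2032 is a Monday and is not a listed holiday, so no roll-forward applies.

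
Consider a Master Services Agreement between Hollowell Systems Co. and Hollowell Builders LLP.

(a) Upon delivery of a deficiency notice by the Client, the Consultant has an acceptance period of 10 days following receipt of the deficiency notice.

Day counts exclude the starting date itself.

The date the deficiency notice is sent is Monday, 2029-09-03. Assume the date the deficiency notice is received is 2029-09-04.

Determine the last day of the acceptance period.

The last day of the acceptance period: 2029-09-04 + 10 days = 2029-09-14.

2029-09-14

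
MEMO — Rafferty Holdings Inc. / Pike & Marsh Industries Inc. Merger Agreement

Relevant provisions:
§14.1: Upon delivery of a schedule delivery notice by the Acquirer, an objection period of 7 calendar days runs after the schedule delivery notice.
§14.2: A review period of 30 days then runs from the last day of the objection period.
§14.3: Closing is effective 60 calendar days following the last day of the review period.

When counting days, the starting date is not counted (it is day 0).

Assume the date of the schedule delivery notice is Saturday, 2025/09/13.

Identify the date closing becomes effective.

The last day of the objection period: 7 calendar days after 2025/09/13 is 2025/09/20.
The last day of the review period: 2025/09/20 + 30 days = 2025/10/20.
The date closing becomes effective: 60 calendar days after 2025/10/20 is 2025/12/19.

2025/12/19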